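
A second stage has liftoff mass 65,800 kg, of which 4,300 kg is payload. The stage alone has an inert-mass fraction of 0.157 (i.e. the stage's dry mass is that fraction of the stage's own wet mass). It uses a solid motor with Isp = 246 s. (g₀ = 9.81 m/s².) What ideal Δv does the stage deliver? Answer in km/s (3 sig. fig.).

Stage wet mass = m₀ − payload = 65,800 − 4,300 = 61,500 kg.
Stage dry mass = ε × stage wet mass = 0.157 × 61,500 = 9,655.5 kg.
Burnout mass m_f = stage dry + payload = 9,655.5 + 4,300 = 13,955.5 kg.
v_e = Isp · g₀ = 246 × 9.81 = 2413.3 m/s.
Using Δv = v_e ln(m₀/m_f): Δv = v_e · ln(65,800/13,955.5) = 2413.3 × ln(4.715) = 2413.3 × 1.5507 ≈ 3742 m/s.

Δv ≈ 3.74 km/s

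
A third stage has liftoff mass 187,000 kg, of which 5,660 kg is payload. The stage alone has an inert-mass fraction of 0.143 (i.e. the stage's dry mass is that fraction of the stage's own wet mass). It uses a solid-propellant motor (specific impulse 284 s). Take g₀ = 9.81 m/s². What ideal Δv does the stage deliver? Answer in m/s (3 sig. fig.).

Stage wet mass = m₀ − payload = 187,000 − 5,660 = 181,340 kg.
Stage dry mass = ε × stage wet mass = 0.143 × 181,340 = 25,931.6 kg.
Burnout mass m_f = stage dry + payload = 25,931.6 + 5,660 = 31,591.6 kg.
v_e = Isp · g₀ = 284 × 9.81 = 2786.0 m/s.
By the Tsiolkovsky rocket equation, Δv = v_e · ln(187,000/31,591.6) = 2786.0 × ln(5.919) = 2786.0 × 1.7782 ≈ 4954 m/s.

Δv ≈ 4950 m/s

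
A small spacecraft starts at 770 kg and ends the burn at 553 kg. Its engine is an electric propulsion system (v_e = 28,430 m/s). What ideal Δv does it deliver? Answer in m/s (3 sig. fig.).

Δv ≈ 9410 m/s

Δv = v_e · ln(m₀/m_f) = 28430.0 × ln(1.392) = 28430.0 × 0.3310 ≈ 9411.3 m/s.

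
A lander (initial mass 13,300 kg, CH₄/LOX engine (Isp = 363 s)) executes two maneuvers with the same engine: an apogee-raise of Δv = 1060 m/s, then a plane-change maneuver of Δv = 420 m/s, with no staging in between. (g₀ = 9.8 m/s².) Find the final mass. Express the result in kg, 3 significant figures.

v_e = Isp · g₀ = 363 × 9.8 = 3557.4 m/s.
After the first burn: m = 13300 × exp(−1060/3557.4) = 13300 × 0.74232 = 9,872.86 kg.
After the second burn: m = 9,872.86 × exp(−420/3557.4) = 9,872.86 × 0.88864 = 8,773.42 kg.

final mass ≈ 8770 kg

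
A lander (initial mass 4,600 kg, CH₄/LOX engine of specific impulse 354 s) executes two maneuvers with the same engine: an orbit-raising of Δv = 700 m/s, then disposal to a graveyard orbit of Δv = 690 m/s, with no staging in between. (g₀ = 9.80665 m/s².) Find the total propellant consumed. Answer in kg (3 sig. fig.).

v_e = Isp · g₀ = 354 × 9.80665 = 3471.6 m/s.
After the first burn: m = 4600 × exp(−700/3471.6) = 4600 × 0.81739 = 3,759.99 kg.
After the second burn: m = 3,759.99 × exp(−690/3471.6) = 3,759.99 × 0.81975 = 3,082.25 kg.
Total propellant = m₀ − m_final = 4600 − 3,082.25 = 1,517.75 kg.

total propellant consumed ≈ 1520 kg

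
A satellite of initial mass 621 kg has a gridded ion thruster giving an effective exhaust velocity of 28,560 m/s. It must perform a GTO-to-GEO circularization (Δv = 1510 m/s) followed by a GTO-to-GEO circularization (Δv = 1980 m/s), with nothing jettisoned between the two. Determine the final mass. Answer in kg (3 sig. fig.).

final mass ≈ 550 kg

After the first burn: m = 621 × exp(−1510/28560.0) = 621 × 0.94850 = 589.019 kg.
After the second burn: m = 589.019 × exp(−1980/28560.0) = 589.019 × 0.93302 = 549.567 kg.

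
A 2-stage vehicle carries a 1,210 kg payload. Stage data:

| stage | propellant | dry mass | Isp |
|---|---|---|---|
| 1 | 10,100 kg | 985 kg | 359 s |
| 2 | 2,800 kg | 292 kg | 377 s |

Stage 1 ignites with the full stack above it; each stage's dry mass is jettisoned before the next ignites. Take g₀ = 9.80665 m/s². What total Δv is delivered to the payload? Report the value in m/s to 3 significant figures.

Δv ≈ 7650 m/s

Ignition mass of stage 1 = 10,100+985 + 2,800+292 + 1,210 = 15,387 kg.
Stage 1: m₀ = 15,387 kg, m_f = 15,387 − 10,100 = 5,287 kg; Δv = 359×9.80665×ln(2.91) = 3520.6×1.0683 ≈ 3761 m/s.
Stage 2: m₀ = 4,302 kg, m_f = 4,302 − 2,800 = 1,502 kg; Δv = 377×9.80665×ln(2.864) = 3697.1×1.0523 ≈ 3890 m/s.
Total Δv = 3761 + 3890 = 7651 m/s.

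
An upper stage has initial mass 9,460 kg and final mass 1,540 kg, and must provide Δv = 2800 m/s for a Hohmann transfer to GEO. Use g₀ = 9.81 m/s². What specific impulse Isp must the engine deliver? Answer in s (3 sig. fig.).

ln(m₀/m_f) = ln(9460/1540) = ln(6.143) = 1.8153.
Using Δv = v_e ln(m₀/m_f): v_e = Δv / ln(m₀/m_f) = 2800 / 1.8153 = 1542.5 m/s.
Isp = v_e / g₀ = 1542.5 / 9.81 = 157.2 s.

Isp ≈ 157 s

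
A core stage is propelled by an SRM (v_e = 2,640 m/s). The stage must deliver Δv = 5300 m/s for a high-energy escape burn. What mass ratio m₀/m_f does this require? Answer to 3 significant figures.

m₀/m_f = exp(Δv / v_e) = exp(5300 / 2640.0) = exp(2.0076) = 7.4452.

mass ratio ≈ 7.45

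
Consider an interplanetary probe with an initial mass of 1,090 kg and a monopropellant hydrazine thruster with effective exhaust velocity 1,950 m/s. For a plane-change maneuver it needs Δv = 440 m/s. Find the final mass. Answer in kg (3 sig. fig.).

final mass ≈ 870 kg

Rocket equation: m₀/m_f = exp(Δv / v_e) = exp(440 / 1950.0) = exp(0.2256) = 1.2531.
m_f = m₀ / 1.2531 = 1,090 / 1.2531 = 869.843 kg.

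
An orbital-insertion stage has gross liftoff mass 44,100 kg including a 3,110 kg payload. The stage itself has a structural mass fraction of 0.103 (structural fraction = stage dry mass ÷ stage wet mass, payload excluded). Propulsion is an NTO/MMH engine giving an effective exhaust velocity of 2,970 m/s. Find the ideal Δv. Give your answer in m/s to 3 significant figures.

Stage wet mass = m₀ − payload = 44,100 − 3,110 = 40,990 kg.
Stage dry mass = ε × stage wet mass = 0.103 × 40,990 = 4,221.97 kg.
Burnout mass m_f = stage dry + payload = 4,221.97 + 3,110 = 7,331.97 kg.
Δv = v_e · ln(44,100/7,331.97) = 2970.0 × ln(6.015) = 2970.0 × 1.7942 ≈ 5329 m/s.

Δv ≈ 5330 m/s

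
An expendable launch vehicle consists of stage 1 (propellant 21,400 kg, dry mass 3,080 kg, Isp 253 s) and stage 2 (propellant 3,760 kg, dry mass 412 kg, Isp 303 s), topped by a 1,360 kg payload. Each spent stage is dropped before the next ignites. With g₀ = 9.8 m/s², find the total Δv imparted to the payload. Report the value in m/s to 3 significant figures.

Δv ≈ 6480 m/s

Ignition mass of stage 1 = 21,400+3,080 + 3,760+412 + 1,360 = 30,012 kg.
Stage 1: m₀ = 30,012 kg, m_f = 30,012 − 21,400 = 8,612 kg; Δv = 253×9.8×ln(3.485) = 2479.4×1.2484 ≈ 3095 m/s.
Stage 2: m₀ = 5,532 kg, m_f = 5,532 − 3,760 = 1,772 kg; Δv = 303×9.8×ln(3.122) = 2969.4×1.1384 ≈ 3380 m/s.
Total Δv = 3095 + 3380 = 6475 m/s.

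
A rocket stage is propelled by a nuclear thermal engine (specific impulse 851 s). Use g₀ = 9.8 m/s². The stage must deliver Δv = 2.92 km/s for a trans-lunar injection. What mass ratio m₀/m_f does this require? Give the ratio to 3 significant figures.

v_e = Isp · g₀ = 851 × 9.8 = 8339.8 m/s.
m₀/m_f = exp(Δv / v_e) = exp(2920 / 8339.8) = exp(0.3501) = 1.4192.

mass ratio ≈ 1.42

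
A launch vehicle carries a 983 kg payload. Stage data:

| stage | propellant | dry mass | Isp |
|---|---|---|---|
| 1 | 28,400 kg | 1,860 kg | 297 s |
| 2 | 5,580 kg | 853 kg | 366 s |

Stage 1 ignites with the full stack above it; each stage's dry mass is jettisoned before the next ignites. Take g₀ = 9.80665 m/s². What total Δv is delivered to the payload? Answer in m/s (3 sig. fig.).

Δv ≈ 9090 m/s

Ignition mass of stage 1 = 28,400+1,860 + 5,580+853 + 983 = 37,676 kg.
Stage 1: m₀ = 37,676 kg, m_f = 37,676 − 28,400 = 9,276 kg; Δv = 297×9.80665×ln(4.062) = 2912.6×1.4016 ≈ 4082 m/s.
Stage 2: m₀ = 7,416 kg, m_f = 7,416 − 5,580 = 1,836 kg; Δv = 366×9.80665×ln(4.039) = 3589.2×1.3961 ≈ 5011 m/s.
Total Δv = 4082 + 5011 = 9093 m/s.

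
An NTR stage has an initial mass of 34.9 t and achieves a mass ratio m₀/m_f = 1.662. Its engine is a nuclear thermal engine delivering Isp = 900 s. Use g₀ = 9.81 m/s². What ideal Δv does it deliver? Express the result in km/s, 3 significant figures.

Δv ≈ 4.49 km/s

v_e = Isp · g₀ = 900 × 9.81 = 8829.0 m/s.
Δv = v_e · ln(1.662) = 8829.0 × 0.5080 ≈ 4485.3 m/s.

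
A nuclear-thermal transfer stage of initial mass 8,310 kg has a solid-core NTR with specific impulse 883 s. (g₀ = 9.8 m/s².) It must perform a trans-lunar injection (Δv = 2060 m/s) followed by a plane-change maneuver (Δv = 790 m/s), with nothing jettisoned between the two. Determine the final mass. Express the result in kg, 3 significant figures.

final mass ≈ 5980 kg

v_e = Isp · g₀ = 883 × 9.8 = 8653.4 m/s.
After the first burn: m = 8310 × exp(−2060/8653.4) = 8310 × 0.78816 = 6,549.61 kg.
After the second burn: m = 6,549.61 × exp(−790/8653.4) = 6,549.61 × 0.91275 = 5,978.16 kg.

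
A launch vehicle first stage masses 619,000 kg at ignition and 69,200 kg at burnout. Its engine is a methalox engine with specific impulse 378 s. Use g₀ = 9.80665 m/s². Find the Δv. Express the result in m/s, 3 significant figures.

v_e = Isp · g₀ = 378 × 9.80665 = 3706.9 m/s.
From the ideal rocket equation, Δv = v_e · ln(m₀/m_f) = 3706.9 × ln(8.945) = 3706.9 × 2.1911 ≈ 8122.2 m/s.

Δv ≈ 8120 m/s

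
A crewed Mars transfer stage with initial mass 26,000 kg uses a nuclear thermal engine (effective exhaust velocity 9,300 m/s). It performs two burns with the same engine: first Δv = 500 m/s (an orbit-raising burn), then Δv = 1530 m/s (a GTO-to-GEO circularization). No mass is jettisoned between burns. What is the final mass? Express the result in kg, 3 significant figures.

After the first burn: m = 26000 × exp(−500/9300.0) = 26000 × 0.94766 = 24,639.2 kg.
After the second burn: m = 24,639.2 × exp(−1530/9300.0) = 24,639.2 × 0.84830 = 20,901.4 kg.

final mass ≈ 20900 kg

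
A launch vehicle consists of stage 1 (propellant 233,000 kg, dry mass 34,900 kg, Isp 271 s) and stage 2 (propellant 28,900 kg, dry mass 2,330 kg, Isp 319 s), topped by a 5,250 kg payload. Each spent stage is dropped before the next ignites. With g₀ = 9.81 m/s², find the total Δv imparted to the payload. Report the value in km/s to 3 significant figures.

Ignition mass of stage 1 = 233,000+34,900 + 28,900+2,330 + 5,250 = 304,380 kg.
Stage 1: m₀ = 304,380 kg, m_f = 304,380 − 233,000 = 71,380 kg; Δv = 271×9.81×ln(4.264) = 2658.5×1.4503 ≈ 3856 m/s.
Stage 2: m₀ = 36,480 kg, m_f = 36,480 − 28,900 = 7,580 kg; Δv = 319×9.81×ln(4.813) = 3129.4×1.5713 ≈ 4917 m/s.
Total Δv = 3856 + 4917 = 8773 m/s.

Δv ≈ 8.77 km/s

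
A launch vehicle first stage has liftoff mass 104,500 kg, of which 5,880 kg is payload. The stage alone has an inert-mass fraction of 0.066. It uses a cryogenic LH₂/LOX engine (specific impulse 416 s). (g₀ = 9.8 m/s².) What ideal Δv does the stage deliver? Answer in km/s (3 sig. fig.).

Stage wet mass = m₀ − payload = 104,500 − 5,880 = 98,620 kg.
Stage dry mass = ε × stage wet mass = 0.066 × 98,620 = 6,508.92 kg.
Burnout mass m_f = stage dry + payload = 6,508.92 + 5,880 = 12,388.92 kg.
v_e = Isp · g₀ = 416 × 9.8 = 4076.8 m/s.
Δv = v_e · ln(104,500/12,388.92) = 4076.8 × ln(8.435) = 4076.8 × 2.1324 ≈ 8693 m/s.

Δv ≈ 8.69 km/s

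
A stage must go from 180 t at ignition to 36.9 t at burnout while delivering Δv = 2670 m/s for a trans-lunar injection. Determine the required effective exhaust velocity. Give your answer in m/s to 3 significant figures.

v_e ≈ 1680 m/s

ln(m₀/m_f) = ln(180000/36900) = ln(4.878) = 1.5847.
From the ideal rocket equation, v_e = Δv / ln(m₀/m_f) = 2670 / 1.5847 = 1684.8 m/s.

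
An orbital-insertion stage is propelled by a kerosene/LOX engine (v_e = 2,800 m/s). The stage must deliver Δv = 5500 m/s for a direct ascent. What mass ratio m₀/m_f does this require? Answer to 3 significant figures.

Rocket equation: m₀/m_f = exp(Δv / v_e) = exp(5500 / 2800.0) = exp(1.9643) = 7.1298.

mass ratio ≈ 7.13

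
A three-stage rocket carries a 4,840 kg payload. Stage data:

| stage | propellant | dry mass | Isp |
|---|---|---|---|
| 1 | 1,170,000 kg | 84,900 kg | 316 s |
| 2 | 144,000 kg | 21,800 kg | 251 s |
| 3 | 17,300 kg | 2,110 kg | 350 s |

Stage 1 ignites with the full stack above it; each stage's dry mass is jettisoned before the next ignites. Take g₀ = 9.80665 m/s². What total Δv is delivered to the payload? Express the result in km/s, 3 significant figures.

Ignition mass of stage 1 = 1,170,000+84,900 + 144,000+21,800 + 17,300+2,110 + 4,840 = 1,444,950 kg.
Stage 1: m₀ = 1,444,950 kg, m_f = 1,444,950 − 1,170,000 = 274,950 kg; Δv = 316×9.80665×ln(5.255) = 3098.9×1.6592 ≈ 5142 m/s.
Stage 2: m₀ = 190,050 kg, m_f = 190,050 − 144,000 = 46,050 kg; Δv = 251×9.80665×ln(4.127) = 2461.5×1.4176 ≈ 3489 m/s.
Stage 3: m₀ = 24,250 kg, m_f = 24,250 − 17,300 = 6,950 kg; Δv = 350×9.80665×ln(3.489) = 3432.3×1.2497 ≈ 4289 m/s.
Total Δv = 5142 + 3489 + 4289 = 12920 m/s.

Δv ≈ 12.9 km/s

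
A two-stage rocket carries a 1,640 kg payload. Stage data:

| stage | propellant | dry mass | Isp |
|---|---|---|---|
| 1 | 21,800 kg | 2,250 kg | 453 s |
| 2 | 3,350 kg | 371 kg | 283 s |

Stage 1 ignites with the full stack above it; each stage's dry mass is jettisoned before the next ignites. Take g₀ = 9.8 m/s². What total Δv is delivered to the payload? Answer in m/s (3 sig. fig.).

Δv ≈ 8720 m/s

Ignition mass of stage 1 = 21,800+2,250 + 3,350+371 + 1,640 = 29,411 kg.
Stage 1: m₀ = 29,411 kg, m_f = 29,411 − 21,800 = 7,611 kg; Δv = 453×9.8×ln(3.864) = 4439.4×1.3518 ≈ 6001 m/s.
Stage 2: m₀ = 5,361 kg, m_f = 5,361 − 3,350 = 2,011 kg; Δv = 283×9.8×ln(2.666) = 2773.4×0.9805 ≈ 2719 m/s.
Total Δv = 6001 + 2719 = 8720 m/s.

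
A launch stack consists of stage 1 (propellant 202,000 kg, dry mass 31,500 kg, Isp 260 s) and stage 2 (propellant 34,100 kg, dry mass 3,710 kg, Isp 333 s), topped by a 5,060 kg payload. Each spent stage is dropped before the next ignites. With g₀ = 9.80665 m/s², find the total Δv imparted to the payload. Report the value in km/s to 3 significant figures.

Ignition mass of stage 1 = 202,000+31,500 + 34,100+3,710 + 5,060 = 276,370 kg.
Stage 1: m₀ = 276,370 kg, m_f = 276,370 − 202,000 = 74,370 kg; Δv = 260×9.80665×ln(3.716) = 2549.7×1.3127 ≈ 3347 m/s.
Stage 2: m₀ = 42,870 kg, m_f = 42,870 − 34,100 = 8,770 kg; Δv = 333×9.80665×ln(4.888) = 3265.6×1.5868 ≈ 5182 m/s.
Total Δv = 3347 + 5182 = 8529 m/s.

Δv ≈ 8.53 km/s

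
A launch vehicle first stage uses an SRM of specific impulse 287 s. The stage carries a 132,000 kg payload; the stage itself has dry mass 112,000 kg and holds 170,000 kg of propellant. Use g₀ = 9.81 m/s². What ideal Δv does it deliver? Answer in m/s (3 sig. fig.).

Δv ≈ 1490 m/s

v_e = Isp · g₀ = 287 × 9.81 = 2815.5 m/s.
m₀ = payload + dry + propellant = 132,000 + 112,000 + 170,000 = 414,000 kg.
m_f = payload + dry = 132,000 + 112,000 = 244,000 kg.
Rocket equation: Δv = v_e · ln(m₀/m_f) = 2815.5 × ln(1.697) = 2815.5 × 0.5287 ≈ 1488.5 m/s.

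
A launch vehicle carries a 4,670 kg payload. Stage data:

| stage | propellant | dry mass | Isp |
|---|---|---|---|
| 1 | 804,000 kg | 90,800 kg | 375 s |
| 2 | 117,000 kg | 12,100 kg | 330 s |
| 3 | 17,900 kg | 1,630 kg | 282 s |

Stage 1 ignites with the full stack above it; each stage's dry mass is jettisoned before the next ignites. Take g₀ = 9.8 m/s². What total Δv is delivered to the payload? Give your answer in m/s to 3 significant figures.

Δv ≈ 13700 m/s

Ignition mass of stage 1 = 804,000+90,800 + 117,000+12,100 + 17,900+1,630 + 4,670 = 1,048,100 kg.
Stage 1: m₀ = 1,048,100 kg, m_f = 1,048,100 − 804,000 = 244,100 kg; Δv = 375×9.8×ln(4.294) = 3675.0×1.4572 ≈ 5355 m/s.
Stage 2: m₀ = 153,300 kg, m_f = 153,300 − 117,000 = 36,300 kg; Δv = 330×9.8×ln(4.223) = 3234.0×1.4406 ≈ 4659 m/s.
Stage 3: m₀ = 24,200 kg, m_f = 24,200 − 17,900 = 6,300 kg; Δv = 282×9.8×ln(3.841) = 2763.6×1.3458 ≈ 3719 m/s.
Total Δv = 5355 + 4659 + 3719 = 13733 m/s.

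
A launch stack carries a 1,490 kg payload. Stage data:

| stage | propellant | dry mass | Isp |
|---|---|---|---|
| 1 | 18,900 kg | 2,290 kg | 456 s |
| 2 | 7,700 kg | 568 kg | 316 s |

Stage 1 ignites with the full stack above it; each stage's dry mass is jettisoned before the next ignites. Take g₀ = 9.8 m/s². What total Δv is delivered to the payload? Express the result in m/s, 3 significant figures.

Δv ≈ 9040 m/s

Ignition mass of stage 1 = 18,900+2,290 + 7,700+568 + 1,490 = 30,948 kg.
Stage 1: m₀ = 30,948 kg, m_f = 30,948 − 18,900 = 12,048 kg; Δv = 456×9.8×ln(2.569) = 4468.8×0.9434 ≈ 4216 m/s.
Stage 2: m₀ = 9,758 kg, m_f = 9,758 − 7,700 = 2,058 kg; Δv = 316×9.8×ln(4.741) = 3096.8×1.5564 ≈ 4820 m/s.
Total Δv = 4216 + 4820 = 9036 m/s.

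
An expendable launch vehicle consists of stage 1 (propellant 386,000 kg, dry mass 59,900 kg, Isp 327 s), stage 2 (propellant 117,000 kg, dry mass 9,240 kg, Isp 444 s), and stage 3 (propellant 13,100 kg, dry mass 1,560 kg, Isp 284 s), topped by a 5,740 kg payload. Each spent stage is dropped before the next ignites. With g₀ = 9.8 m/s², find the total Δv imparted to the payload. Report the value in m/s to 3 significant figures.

Δv ≈ 13200 m/s

Ignition mass of stage 1 = 386,000+59,900 + 117,000+9,240 + 13,100+1,560 + 5,740 = 592,540 kg.
Stage 1: m₀ = 592,540 kg, m_f = 592,540 − 386,000 = 206,540 kg; Δv = 327×9.8×ln(2.869) = 3204.6×1.0539 ≈ 3377 m/s.
Stage 2: m₀ = 146,640 kg, m_f = 146,640 − 117,000 = 29,640 kg; Δv = 444×9.8×ln(4.947) = 4351.2×1.5989 ≈ 6957 m/s.
Stage 3: m₀ = 20,400 kg, m_f = 20,400 − 13,100 = 7,300 kg; Δv = 284×9.8×ln(2.795) = 2783.2×1.0277 ≈ 2860 m/s.
Total Δv = 3377 + 6957 + 2860 = 13194 m/s.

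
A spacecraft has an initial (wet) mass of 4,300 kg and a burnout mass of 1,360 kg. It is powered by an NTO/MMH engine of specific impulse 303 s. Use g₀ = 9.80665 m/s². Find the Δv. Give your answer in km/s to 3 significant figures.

v_e = Isp · g₀ = 303 × 9.80665 = 2971.4 m/s.
Δv = v_e · ln(m₀/m_f) = 2971.4 × ln(3.162) = 2971.4 × 1.1511 ≈ 3420.5 m/s.

Δv ≈ 3.42 km/s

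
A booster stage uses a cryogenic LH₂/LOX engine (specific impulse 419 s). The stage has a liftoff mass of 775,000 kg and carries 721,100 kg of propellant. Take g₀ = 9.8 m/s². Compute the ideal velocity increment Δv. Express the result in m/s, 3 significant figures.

v_e = Isp · g₀ = 419 × 9.8 = 4106.2 m/s.
m_f = m₀ − m_prop = 775,000 − 721,100 = 53,900 kg.
By the Tsiolkovsky rocket equation, Δv = v_e · ln(m₀/m_f) = 4106.2 × ln(14.38) = 4106.2 × 2.6657 ≈ 10946.0 m/s.

Δv ≈ 10900 m/s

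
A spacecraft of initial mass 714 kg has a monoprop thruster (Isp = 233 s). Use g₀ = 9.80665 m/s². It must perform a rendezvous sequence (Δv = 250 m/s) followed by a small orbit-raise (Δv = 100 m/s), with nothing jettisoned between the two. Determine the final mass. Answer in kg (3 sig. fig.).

final mass ≈ 613 kg

v_e = Isp · g₀ = 233 × 9.80665 = 2284.9 m/s.
After the first burn: m = 714 × exp(−250/2284.9) = 714 × 0.89636 = 640.001 kg.
After the second burn: m = 640.001 × exp(−100/2284.9) = 640.001 × 0.95718 = 612.596 kg.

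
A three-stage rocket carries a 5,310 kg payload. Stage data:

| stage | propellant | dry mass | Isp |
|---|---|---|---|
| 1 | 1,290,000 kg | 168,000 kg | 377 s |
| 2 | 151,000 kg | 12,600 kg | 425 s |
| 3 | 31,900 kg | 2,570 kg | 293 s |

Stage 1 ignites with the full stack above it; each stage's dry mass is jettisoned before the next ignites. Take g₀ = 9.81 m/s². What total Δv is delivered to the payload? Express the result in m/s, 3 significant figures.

Ignition mass of stage 1 = 1,290,000+168,000 + 151,000+12,600 + 31,900+2,570 + 5,310 = 1,661,380 kg.
Stage 1: m₀ = 1,661,380 kg, m_f = 1,661,380 − 1,290,000 = 371,380 kg; Δv = 377×9.81×ln(4.474) = 3698.4×1.4982 ≈ 5541 m/s.
Stage 2: m₀ = 203,380 kg, m_f = 203,380 − 151,000 = 52,380 kg; Δv = 425×9.81×ln(3.883) = 4169.2×1.3566 ≈ 5656 m/s.
Stage 3: m₀ = 39,780 kg, m_f = 39,780 − 31,900 = 7,880 kg; Δv = 293×9.81×ln(5.048) = 2874.3×1.6190 ≈ 4654 m/s.
Total Δv = 5541 + 5656 + 4654 = 15851 m/s.

Δv ≈ 15900 m/s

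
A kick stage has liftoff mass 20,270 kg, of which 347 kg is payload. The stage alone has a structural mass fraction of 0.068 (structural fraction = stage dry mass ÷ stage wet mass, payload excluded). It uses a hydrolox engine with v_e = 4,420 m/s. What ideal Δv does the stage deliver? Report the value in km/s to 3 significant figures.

Δv ≈ 11.0 km/s

Stage wet mass = m₀ − payload = 20,270 − 347 = 19,923 kg.
Stage dry mass = ε × stage wet mass = 0.068 × 19,923 = 1,354.76 kg.
Burnout mass m_f = stage dry + payload = 1,354.76 + 347 = 1,701.76 kg.
Δv = v_e · ln(20,270/1,701.76) = 4420.0 × ln(11.91) = 4420.0 × 2.4775 ≈ 10950 m/s.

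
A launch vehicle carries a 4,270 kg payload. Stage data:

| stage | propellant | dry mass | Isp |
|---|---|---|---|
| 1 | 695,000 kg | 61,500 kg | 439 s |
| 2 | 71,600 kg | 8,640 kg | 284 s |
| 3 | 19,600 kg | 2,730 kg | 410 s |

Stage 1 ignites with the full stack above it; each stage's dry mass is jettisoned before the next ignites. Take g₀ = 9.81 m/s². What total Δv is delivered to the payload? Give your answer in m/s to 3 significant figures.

Δv ≈ 15500 m/s

Ignition mass of stage 1 = 695,000+61,500 + 71,600+8,640 + 19,600+2,730 + 4,270 = 863,340 kg.
Stage 1: m₀ = 863,340 kg, m_f = 863,340 − 695,000 = 168,340 kg; Δv = 439×9.81×ln(5.129) = 4306.6×1.6348 ≈ 7041 m/s.
Stage 2: m₀ = 106,840 kg, m_f = 106,840 − 71,600 = 35,240 kg; Δv = 284×9.81×ln(3.032) = 2786.0×1.1092 ≈ 3090 m/s.
Stage 3: m₀ = 26,600 kg, m_f = 26,600 − 19,600 = 7,000 kg; Δv = 410×9.81×ln(3.8) = 4022.1×1.3350 ≈ 5370 m/s.
Total Δv = 7041 + 3090 + 5370 = 15501 m/s.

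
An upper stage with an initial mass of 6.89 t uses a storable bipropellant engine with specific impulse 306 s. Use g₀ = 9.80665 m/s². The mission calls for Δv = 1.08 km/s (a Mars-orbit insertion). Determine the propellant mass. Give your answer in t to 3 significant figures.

propellant mass ≈ 2.08 t

v_e = Isp · g₀ = 306 × 9.80665 = 3000.8 m/s.
Rocket equation: m₀/m_f = exp(Δv / v_e) = exp(1080 / 3000.8) = exp(0.3599) = 1.4332.
m_f = 6.89 / 1.4332 = 4.80742 t, so propellant = m₀ − m_f = 6.89 − 4.80742 = 2.08258 t.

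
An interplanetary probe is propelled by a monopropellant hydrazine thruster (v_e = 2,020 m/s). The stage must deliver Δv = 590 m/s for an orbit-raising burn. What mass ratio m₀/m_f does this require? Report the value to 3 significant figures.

m₀/m_f = exp(Δv / v_e) = exp(590 / 2020.0) = exp(0.2921) = 1.3392.

mass ratio ≈ 1.34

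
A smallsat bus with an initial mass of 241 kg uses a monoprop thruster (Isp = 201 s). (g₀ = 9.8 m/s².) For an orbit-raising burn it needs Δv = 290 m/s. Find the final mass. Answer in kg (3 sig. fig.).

final mass ≈ 208 kg

v_e = Isp · g₀ = 201 × 9.8 = 1969.8 m/s.
Using Δv = v_e ln(m₀/m_f): m₀/m_f = exp(Δv / v_e) = exp(290 / 1969.8) = exp(0.1472) = 1.1586.
m_f = m₀ / 1.1586 = 241 / 1.1586 = 208.01 kg.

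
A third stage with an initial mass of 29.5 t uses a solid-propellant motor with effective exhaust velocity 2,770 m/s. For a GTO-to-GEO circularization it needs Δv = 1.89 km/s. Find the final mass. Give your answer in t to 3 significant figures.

final mass ≈ 14.9 t

m₀/m_f = exp(Δv / v_e) = exp(1890 / 2770.0) = exp(0.6823) = 1.9784.
m_f = m₀ / 1.9784 = 29.5 / 1.9784 = 14.911 t.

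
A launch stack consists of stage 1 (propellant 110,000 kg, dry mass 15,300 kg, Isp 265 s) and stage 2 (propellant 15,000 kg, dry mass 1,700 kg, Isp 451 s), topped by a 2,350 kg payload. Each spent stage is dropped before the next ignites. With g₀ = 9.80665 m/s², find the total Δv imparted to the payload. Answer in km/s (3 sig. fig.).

Ignition mass of stage 1 = 110,000+15,300 + 15,000+1,700 + 2,350 = 144,350 kg.
Stage 1: m₀ = 144,350 kg, m_f = 144,350 − 110,000 = 34,350 kg; Δv = 265×9.80665×ln(4.202) = 2598.8×1.4356 ≈ 3731 m/s.
Stage 2: m₀ = 19,050 kg, m_f = 19,050 − 15,000 = 4,050 kg; Δv = 451×9.80665×ln(4.704) = 4422.8×1.5484 ≈ 6848 m/s.
Total Δv = 3731 + 6848 = 10579 m/s.

Δv ≈ 10.6 km/s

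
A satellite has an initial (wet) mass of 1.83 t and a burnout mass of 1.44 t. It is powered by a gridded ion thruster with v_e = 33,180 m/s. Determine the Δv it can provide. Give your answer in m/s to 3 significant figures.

Δv ≈ 7950 m/s

Rocket equation: Δv = v_e · ln(m₀/m_f) = 33180.0 × ln(1.271) = 33180.0 × 0.2397 ≈ 7952.3 m/s.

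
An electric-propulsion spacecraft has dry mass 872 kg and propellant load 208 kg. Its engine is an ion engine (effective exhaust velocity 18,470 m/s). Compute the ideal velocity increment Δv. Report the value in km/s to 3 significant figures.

Δv ≈ 3.95 km/s

m₀ = m_dry + m_prop = 872 + 208 = 1,080 kg.
Δv = v_e · ln(m₀/m_f) = 18470.0 × ln(1.239) = 18470.0 × 0.2139 ≈ 3951.2 m/s.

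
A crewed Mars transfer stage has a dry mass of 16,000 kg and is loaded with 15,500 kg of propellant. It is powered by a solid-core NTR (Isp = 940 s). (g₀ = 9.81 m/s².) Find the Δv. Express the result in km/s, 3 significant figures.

v_e = Isp · g₀ = 940 × 9.81 = 9221.4 m/s.
m₀ = m_dry + m_prop = 16,000 + 15,500 = 31,500 kg.
Rocket equation: Δv = v_e · ln(m₀/m_f) = 9221.4 × ln(1.969) = 9221.4 × 0.6774 ≈ 6246.6 m/s.

Δv ≈ 6.25 km/s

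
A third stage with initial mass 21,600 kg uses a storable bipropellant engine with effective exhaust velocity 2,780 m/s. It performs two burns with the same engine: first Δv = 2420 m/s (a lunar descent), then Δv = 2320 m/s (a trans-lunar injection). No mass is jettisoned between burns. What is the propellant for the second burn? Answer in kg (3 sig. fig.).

After the first burn: m = 21600 × exp(−2420/2780.0) = 21600 × 0.41874 = 9,044.78 kg.
After the second burn: m = 9,044.78 × exp(−2320/2780.0) = 9,044.78 × 0.43408 = 3,926.16 kg.
Second-burn propellant = 9,044.78 − 3,926.16 = 5,118.62 kg.

propellant for the second burn ≈ 5120 kg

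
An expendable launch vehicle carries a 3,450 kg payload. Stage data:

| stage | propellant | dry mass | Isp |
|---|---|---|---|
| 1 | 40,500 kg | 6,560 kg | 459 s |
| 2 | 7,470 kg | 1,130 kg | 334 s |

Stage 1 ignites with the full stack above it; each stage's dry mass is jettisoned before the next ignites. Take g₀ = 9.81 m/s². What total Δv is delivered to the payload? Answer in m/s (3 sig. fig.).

Δv ≈ 8370 m/s

Ignition mass of stage 1 = 40,500+6,560 + 7,470+1,130 + 3,450 = 59,110 kg.
Stage 1: m₀ = 59,110 kg, m_f = 59,110 − 40,500 = 18,610 kg; Δv = 459×9.81×ln(3.176) = 4502.8×1.1557 ≈ 5204 m/s.
Stage 2: m₀ = 12,050 kg, m_f = 12,050 − 7,470 = 4,580 kg; Δv = 334×9.81×ln(2.631) = 3276.5×0.9674 ≈ 3170 m/s.
Total Δv = 5204 + 3170 = 8374 m/s.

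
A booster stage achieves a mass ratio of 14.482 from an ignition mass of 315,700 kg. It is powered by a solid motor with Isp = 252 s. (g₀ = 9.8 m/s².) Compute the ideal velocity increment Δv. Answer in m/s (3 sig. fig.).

Δv ≈ 6600 m/s

v_e = Isp · g₀ = 252 × 9.8 = 2469.6 m/s.
Δv = v_e · ln(14.482) = 2469.6 × 2.6729 ≈ 6601.0 m/s.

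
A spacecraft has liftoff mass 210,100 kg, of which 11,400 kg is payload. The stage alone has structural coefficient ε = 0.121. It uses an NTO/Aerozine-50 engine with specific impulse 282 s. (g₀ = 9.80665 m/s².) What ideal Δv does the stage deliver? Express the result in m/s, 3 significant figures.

Stage wet mass = m₀ − payload = 210,100 − 11,400 = 198,700 kg.
Stage dry mass = ε × stage wet mass = 0.121 × 198,700 = 24,042.7 kg.
Burnout mass m_f = stage dry + payload = 24,042.7 + 11,400 = 35,442.7 kg.
v_e = Isp · g₀ = 282 × 9.80665 = 2765.5 m/s.
By the Tsiolkovsky rocket equation, Δv = v_e · ln(210,100/35,442.7) = 2765.5 × ln(5.928) = 2765.5 × 1.7797 ≈ 4922 m/s.

Δv ≈ 4920 m/s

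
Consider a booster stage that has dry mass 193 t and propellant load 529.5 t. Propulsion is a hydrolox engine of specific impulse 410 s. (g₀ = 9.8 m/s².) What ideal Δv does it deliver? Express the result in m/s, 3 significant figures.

v_e = Isp · g₀ = 410 × 9.8 = 4018.0 m/s.
m₀ = m_dry + m_prop = 193 + 529.5 = 722.5 t.
Δv = v_e · ln(m₀/m_f) = 4018.0 × ln(3.744) = 4018.0 × 1.3200 ≈ 5303.9 m/s.

Δv ≈ 5300 m/s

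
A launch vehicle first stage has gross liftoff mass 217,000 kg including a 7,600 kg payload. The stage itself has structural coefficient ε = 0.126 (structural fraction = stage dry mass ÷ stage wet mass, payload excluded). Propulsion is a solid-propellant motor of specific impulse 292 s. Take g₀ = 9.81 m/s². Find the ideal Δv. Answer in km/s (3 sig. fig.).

Δv ≈ 5.31 km/s

Stage wet mass = m₀ − payload = 217,000 − 7,600 = 209,400 kg.
Stage dry mass = ε × stage wet mass = 0.126 × 209,400 = 26,384.4 kg.
Burnout mass m_f = stage dry + payload = 26,384.4 + 7,600 = 33,984.4 kg.
v_e = Isp · g₀ = 292 × 9.81 = 2864.5 m/s.
Using Δv = v_e ln(m₀/m_f): Δv = v_e · ln(217,000/33,984.4) = 2864.5 × ln(6.385) = 2864.5 × 1.8540 ≈ 5311 m/s.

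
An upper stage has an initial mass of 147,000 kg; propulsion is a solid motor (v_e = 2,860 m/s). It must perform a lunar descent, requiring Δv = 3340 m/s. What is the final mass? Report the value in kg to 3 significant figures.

Using Δv = v_e ln(m₀/m_f): m₀/m_f = exp(Δv / v_e) = exp(3340 / 2860.0) = exp(1.1678) = 3.2150.
m_f = m₀ / 3.2150 = 147,000 / 3.2150 = 45,723.2 kg.

final mass ≈ 45700 kg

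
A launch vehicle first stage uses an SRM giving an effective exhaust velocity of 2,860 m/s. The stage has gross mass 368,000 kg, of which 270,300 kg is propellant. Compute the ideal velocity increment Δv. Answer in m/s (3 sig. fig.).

m_f = m₀ − m_prop = 368,000 − 270,300 = 97,700 kg.
Using Δv = v_e ln(m₀/m_f): Δv = v_e · ln(m₀/m_f) = 2860.0 × ln(3.767) = 2860.0 × 1.3262 ≈ 3792.9 m/s.

Δv ≈ 3790 m/s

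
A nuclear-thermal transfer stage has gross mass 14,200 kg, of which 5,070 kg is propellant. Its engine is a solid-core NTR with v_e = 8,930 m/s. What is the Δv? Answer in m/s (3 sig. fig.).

m_f = m₀ − m_prop = 14,200 − 5,070 = 9,130 kg.
By the Tsiolkovsky rocket equation, Δv = v_e · ln(m₀/m_f) = 8930.0 × ln(1.555) = 8930.0 × 0.4417 ≈ 3944.2 m/s.

Δv ≈ 3940 m/s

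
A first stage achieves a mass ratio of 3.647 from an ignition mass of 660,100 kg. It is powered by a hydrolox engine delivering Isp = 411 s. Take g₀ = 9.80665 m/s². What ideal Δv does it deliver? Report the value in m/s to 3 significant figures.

v_e = Isp · g₀ = 411 × 9.80665 = 4030.5 m/s.
Using Δv = v_e ln(m₀/m_f): Δv = v_e · ln(3.647) = 4030.5 × 1.2939 ≈ 5215.1 m/s.

Δv ≈ 5220 m/s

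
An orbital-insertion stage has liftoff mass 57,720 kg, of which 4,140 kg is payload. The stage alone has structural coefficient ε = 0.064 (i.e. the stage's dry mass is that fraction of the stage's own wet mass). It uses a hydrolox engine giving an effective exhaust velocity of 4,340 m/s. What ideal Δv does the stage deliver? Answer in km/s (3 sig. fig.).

Δv ≈ 8.82 km/s

Stage wet mass = m₀ − payload = 57,720 − 4,140 = 53,580 kg.
Stage dry mass = ε × stage wet mass = 0.064 × 53,580 = 3,429.12 kg.
Burnout mass m_f = stage dry + payload = 3,429.12 + 4,140 = 7,569.12 kg.
Δv = v_e · ln(57,720/7,569.12) = 4340.0 × ln(7.626) = 4340.0 × 2.0315 ≈ 8817 m/s.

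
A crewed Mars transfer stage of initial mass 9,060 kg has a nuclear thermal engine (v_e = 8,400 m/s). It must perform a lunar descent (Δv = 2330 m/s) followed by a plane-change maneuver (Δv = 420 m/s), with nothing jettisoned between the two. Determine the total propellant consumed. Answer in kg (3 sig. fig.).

total propellant consumed ≈ 2530 kg

After the first burn: m = 9060 × exp(−2330/8400.0) = 9060 × 0.75777 = 6,865.4 kg.
After the second burn: m = 6,865.4 × exp(−420/8400.0) = 6,865.4 × 0.95123 = 6,530.57 kg.
Total propellant = m₀ − m_final = 9060 − 6,530.57 = 2,529.43 kg.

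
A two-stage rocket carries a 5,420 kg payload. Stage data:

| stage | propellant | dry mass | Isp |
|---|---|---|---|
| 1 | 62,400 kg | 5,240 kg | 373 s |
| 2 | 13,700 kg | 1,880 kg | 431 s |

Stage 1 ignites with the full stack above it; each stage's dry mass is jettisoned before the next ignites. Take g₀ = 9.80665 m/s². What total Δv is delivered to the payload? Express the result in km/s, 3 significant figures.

Ignition mass of stage 1 = 62,400+5,240 + 13,700+1,880 + 5,420 = 88,640 kg.
Stage 1: m₀ = 88,640 kg, m_f = 88,640 − 62,400 = 26,240 kg; Δv = 373×9.80665×ln(3.378) = 3657.9×1.2173 ≈ 4453 m/s.
Stage 2: m₀ = 21,000 kg, m_f = 21,000 − 13,700 = 7,300 kg; Δv = 431×9.80665×ln(2.877) = 4226.7×1.0566 ≈ 4466 m/s.
Total Δv = 4453 + 4466 = 8919 m/s.

Δv ≈ 8.92 km/s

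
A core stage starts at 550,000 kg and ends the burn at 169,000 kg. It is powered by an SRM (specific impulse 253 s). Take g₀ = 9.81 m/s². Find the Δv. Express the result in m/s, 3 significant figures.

Δv ≈ 2930 m/s

v_e = Isp · g₀ = 253 × 9.81 = 2481.9 m/s.
By the Tsiolkovsky rocket equation, Δv = v_e · ln(m₀/m_f) = 2481.9 × ln(3.254) = 2481.9 × 1.1800 ≈ 2928.7 m/s.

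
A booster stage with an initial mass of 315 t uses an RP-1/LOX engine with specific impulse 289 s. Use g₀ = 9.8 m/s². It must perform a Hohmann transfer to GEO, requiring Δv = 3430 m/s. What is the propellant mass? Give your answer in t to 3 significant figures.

propellant mass ≈ 221 t

v_e = Isp · g₀ = 289 × 9.8 = 2832.2 m/s.
m₀/m_f = exp(Δv / v_e) = exp(3430 / 2832.2) = exp(1.2111) = 3.3571.
m_f = 315 / 3.3571 = 93.831 t, so propellant = m₀ − m_f = 315 − 93.831 = 221.169 t.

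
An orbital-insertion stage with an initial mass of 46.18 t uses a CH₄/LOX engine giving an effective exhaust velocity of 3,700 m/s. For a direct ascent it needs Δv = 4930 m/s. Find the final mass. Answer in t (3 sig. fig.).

final mass ≈ 12.2 t

m₀/m_f = exp(Δv / v_e) = exp(4930 / 3700.0) = exp(1.3324) = 3.7903.
m_f = m₀ / 3.7903 = 46.18 / 3.7903 = 12.1837 t.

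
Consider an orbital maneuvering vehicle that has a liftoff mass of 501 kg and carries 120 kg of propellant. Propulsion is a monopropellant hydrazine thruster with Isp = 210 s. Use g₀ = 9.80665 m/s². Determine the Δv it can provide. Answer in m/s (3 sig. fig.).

Δv ≈ 564 m/s

v_e = Isp · g₀ = 210 × 9.80665 = 2059.4 m/s.
m_f = m₀ − m_prop = 501 − 120 = 381 kg.
From the ideal rocket equation, Δv = v_e · ln(m₀/m_f) = 2059.4 × ln(1.315) = 2059.4 × 0.2738 ≈ 563.9 m/s.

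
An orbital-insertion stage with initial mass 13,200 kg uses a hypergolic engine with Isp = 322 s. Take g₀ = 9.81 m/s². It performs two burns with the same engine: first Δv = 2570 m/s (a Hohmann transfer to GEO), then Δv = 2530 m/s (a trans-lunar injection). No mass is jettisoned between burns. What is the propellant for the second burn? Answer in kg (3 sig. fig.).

propellant for the second burn ≈ 3220 kg

v_e = Isp · g₀ = 322 × 9.81 = 3158.8 m/s.
After the first burn: m = 13200 × exp(−2570/3158.8) = 13200 × 0.44326 = 5,851.03 kg.
After the second burn: m = 5,851.03 × exp(−2530/3158.8) = 5,851.03 × 0.44891 = 2,626.59 kg.
Second-burn propellant = 5,851.03 − 2,626.59 = 3,224.44 kg.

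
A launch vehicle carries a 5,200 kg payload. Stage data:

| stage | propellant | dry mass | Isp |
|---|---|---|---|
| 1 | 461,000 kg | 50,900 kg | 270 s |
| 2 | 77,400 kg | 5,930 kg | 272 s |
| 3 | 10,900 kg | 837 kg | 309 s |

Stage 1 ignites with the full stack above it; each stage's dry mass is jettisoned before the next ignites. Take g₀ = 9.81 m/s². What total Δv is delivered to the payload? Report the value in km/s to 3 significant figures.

Δv ≈ 10.8 km/s

Ignition mass of stage 1 = 461,000+50,900 + 77,400+5,930 + 10,900+837 + 5,200 = 612,167 kg.
Stage 1: m₀ = 612,167 kg, m_f = 612,167 − 461,000 = 151,167 kg; Δv = 270×9.81×ln(4.05) = 2648.7×1.3986 ≈ 3705 m/s.
Stage 2: m₀ = 100,267 kg, m_f = 100,267 − 77,400 = 22,867 kg; Δv = 272×9.81×ln(4.385) = 2668.3×1.4781 ≈ 3944 m/s.
Stage 3: m₀ = 16,937 kg, m_f = 16,937 − 10,900 = 6,037 kg; Δv = 309×9.81×ln(2.806) = 3031.3×1.0316 ≈ 3127 m/s.
Total Δv = 3705 + 3944 + 3127 = 10776 m/s.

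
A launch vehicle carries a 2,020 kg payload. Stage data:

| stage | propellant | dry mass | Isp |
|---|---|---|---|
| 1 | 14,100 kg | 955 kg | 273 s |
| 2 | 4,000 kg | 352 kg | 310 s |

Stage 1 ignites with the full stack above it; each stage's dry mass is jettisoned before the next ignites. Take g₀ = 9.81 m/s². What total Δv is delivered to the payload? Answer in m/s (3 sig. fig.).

Δv ≈ 5880 m/s

Ignition mass of stage 1 = 14,100+955 + 4,000+352 + 2,020 = 21,427 kg.
Stage 1: m₀ = 21,427 kg, m_f = 21,427 − 14,100 = 7,327 kg; Δv = 273×9.81×ln(2.924) = 2678.1×1.0731 ≈ 2874 m/s.
Stage 2: m₀ = 6,372 kg, m_f = 6,372 − 4,000 = 2,372 kg; Δv = 310×9.81×ln(2.686) = 3041.1×0.9882 ≈ 3005 m/s.
Total Δv = 2874 + 3005 = 5879 m/s.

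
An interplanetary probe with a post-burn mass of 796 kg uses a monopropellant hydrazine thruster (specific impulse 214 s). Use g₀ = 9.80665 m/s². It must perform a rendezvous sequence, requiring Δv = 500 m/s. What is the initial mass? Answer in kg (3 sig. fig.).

v_e = Isp · g₀ = 214 × 9.80665 = 2098.6 m/s.
From the ideal rocket equation, m₀/m_f = exp(Δv / v_e) = exp(500 / 2098.6) = exp(0.2383) = 1.2690.
m₀ = m_f × 1.2690 = 796 × 1.2690 = 1,010.12 kg.

initial mass ≈ 1010 kg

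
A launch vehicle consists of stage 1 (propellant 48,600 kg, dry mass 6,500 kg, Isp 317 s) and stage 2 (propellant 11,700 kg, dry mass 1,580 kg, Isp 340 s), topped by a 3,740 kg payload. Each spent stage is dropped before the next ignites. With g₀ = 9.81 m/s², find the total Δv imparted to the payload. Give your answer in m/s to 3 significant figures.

Ignition mass of stage 1 = 48,600+6,500 + 11,700+1,580 + 3,740 = 72,120 kg.
Stage 1: m₀ = 72,120 kg, m_f = 72,120 − 48,600 = 23,520 kg; Δv = 317×9.81×ln(3.066) = 3109.8×1.1205 ≈ 3484 m/s.
Stage 2: m₀ = 17,020 kg, m_f = 17,020 − 11,700 = 5,320 kg; Δv = 340×9.81×ln(3.199) = 3335.4×1.1629 ≈ 3879 m/s.
Total Δv = 3484 + 3879 = 7363 m/s.

Δv ≈ 7360 m/s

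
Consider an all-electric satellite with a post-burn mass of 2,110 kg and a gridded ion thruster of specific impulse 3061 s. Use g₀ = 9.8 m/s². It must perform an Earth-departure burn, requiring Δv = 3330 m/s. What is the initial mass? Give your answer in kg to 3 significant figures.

v_e = Isp · g₀ = 3061 × 9.8 = 29997.8 m/s.
m₀/m_f = exp(Δv / v_e) = exp(3330 / 29997.8) = exp(0.1110) = 1.1174.
m₀ = m_f × 1.1174 = 2,110 × 1.1174 = 2,357.71 kg.

initial mass ≈ 2360 kg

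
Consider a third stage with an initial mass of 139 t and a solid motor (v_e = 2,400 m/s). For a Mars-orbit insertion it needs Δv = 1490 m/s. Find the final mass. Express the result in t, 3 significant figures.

m₀/m_f = exp(Δv / v_e) = exp(1490 / 2400.0) = exp(0.6208) = 1.8605.
m_f = m₀ / 1.8605 = 139 / 1.8605 = 74.7111 t.

final mass ≈ 74.7 t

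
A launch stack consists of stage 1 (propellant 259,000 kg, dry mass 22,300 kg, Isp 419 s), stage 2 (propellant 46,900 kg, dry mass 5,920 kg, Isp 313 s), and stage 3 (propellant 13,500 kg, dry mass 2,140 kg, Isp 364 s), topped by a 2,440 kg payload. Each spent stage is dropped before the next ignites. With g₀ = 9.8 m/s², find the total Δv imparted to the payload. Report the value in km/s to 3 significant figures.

Δv ≈ 13.7 km/s

Ignition mass of stage 1 = 259,000+22,300 + 46,900+5,920 + 13,500+2,140 + 2,440 = 352,200 kg.
Stage 1: m₀ = 352,200 kg, m_f = 352,200 − 259,000 = 93,200 kg; Δv = 419×9.8×ln(3.779) = 4106.2×1.3295 ≈ 5459 m/s.
Stage 2: m₀ = 70,900 kg, m_f = 70,900 − 46,900 = 24,000 kg; Δv = 313×9.8×ln(2.954) = 3067.4×1.0832 ≈ 3323 m/s.
Stage 3: m₀ = 18,080 kg, m_f = 18,080 − 13,500 = 4,580 kg; Δv = 364×9.8×ln(3.948) = 3567.2×1.3731 ≈ 4898 m/s.
Total Δv = 5459 + 3323 + 4898 = 13680 m/s.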